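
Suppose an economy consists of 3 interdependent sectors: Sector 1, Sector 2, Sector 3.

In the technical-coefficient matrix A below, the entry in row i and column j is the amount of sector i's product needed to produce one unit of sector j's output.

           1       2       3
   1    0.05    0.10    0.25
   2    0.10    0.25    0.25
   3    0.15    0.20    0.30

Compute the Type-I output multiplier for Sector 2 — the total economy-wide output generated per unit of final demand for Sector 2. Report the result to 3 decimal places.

I − A =
  [   0.95    -0.10    -0.25]
  [  -0.10     0.75    -0.25]
  [  -0.15    -0.20     0.70]
Cofactors of I−A, C_ij = (−1)^(i+j)·(minor ij) (rows/columns in the sector order above):
  C_11 = (0.75)(0.70) − (-0.25)(-0.20) = 0.4750
  C_12 = −[(-0.10)(0.70) − (-0.25)(-0.15)] = 0.1075
  C_13 = (-0.10)(-0.20) − (0.75)(-0.15) = 0.1325
  C_21 = −[(-0.10)(0.70) − (-0.25)(-0.20)] = 0.1200
  C_22 = (0.95)(0.70) − (-0.25)(-0.15) = 0.6275
  C_23 = −[(0.95)(-0.20) − (-0.10)(-0.15)] = 0.2050
  C_31 = (-0.10)(-0.25) − (-0.25)(0.75) = 0.2125
  C_32 = −[(0.95)(-0.25) − (-0.25)(-0.10)] = 0.2625
  C_33 = (0.95)(0.75) − (-0.10)(-0.10) = 0.7025
det(I−A) = Σ_j (I−A)_1j·C_1j = (0.95)(0.4750) + (-0.10)(0.1075) + (-0.25)(0.1325) = 0.407375
adj(I−A) = Cᵀ =
  [ 0.4750   0.1200   0.2125]
  [ 0.1075   0.6275   0.2625]
  [ 0.1325   0.2050   0.7025]
(I − A)⁻¹ = adj(I−A) / det(I−A) ≈
  [   1.1660     0.2946     0.5216]
  [   0.2639     1.5403     0.6444]
  [   0.3253     0.5032     1.7245]
The output multiplier for sector j is the column-j sum of the Leontief inverse (I − A)⁻¹ = adj(I−A) / det(I−A).
Column 2 of adj(I−A): (0.1200, 0.6275, 0.2050); det(I−A) = 0.407375.
m_2 = (0.1200 + 0.6275 + 0.2050) / 0.407375 = 0.9525 / 0.407375 ≈ 2.338.

m_2 = 2.338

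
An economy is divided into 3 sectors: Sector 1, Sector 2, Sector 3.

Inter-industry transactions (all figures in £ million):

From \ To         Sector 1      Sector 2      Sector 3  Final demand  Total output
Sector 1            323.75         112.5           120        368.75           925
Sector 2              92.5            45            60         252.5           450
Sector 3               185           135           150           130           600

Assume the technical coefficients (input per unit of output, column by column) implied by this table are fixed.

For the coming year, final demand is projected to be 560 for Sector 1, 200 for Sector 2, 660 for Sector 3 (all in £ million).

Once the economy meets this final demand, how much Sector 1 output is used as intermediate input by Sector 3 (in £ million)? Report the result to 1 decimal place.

Technical coefficients a_ij = z_ij / X_j:
  a_11 = 323.75/925 = 0.35, a_21 = 92.5/925 = 0.10, a_31 = 185/925 = 0.20
  a_12 = 112.5/450 = 0.25, a_22 = 45/450 = 0.10, a_32 = 135/450 = 0.30
  a_13 = 120/600 = 0.20, a_23 = 60/600 = 0.10, a_33 = 150/600 = 0.25
I − A =
  [   0.65    -0.25    -0.20]
  [  -0.10     0.90    -0.10]
  [  -0.20    -0.30     0.75]
Cofactors of I−A, C_ij = (−1)^(i+j)·(minor ij) (rows/columns in the sector order above):
  C_11 = (0.90)(0.75) − (-0.10)(-0.30) = 0.6450
  C_12 = −[(-0.10)(0.75) − (-0.10)(-0.20)] = 0.0950
  C_13 = (-0.10)(-0.30) − (0.90)(-0.20) = 0.2100
  C_21 = −[(-0.25)(0.75) − (-0.20)(-0.30)] = 0.2475
  C_22 = (0.65)(0.75) − (-0.20)(-0.20) = 0.4475
  C_23 = −[(0.65)(-0.30) − (-0.25)(-0.20)] = 0.2450
  C_31 = (-0.25)(-0.10) − (-0.20)(0.90) = 0.2050
  C_32 = −[(0.65)(-0.10) − (-0.20)(-0.10)] = 0.0850
  C_33 = (0.65)(0.90) − (-0.25)(-0.10) = 0.5600
det(I−A) = Σ_j (I−A)_1j·C_1j = (0.65)(0.6450) + (-0.25)(0.0950) + (-0.20)(0.2100) = 0.3535
adj(I−A) = Cᵀ =
  [ 0.6450   0.2475   0.2050]
  [ 0.0950   0.4475   0.0850]
  [ 0.2100   0.2450   0.5600]
(I − A)⁻¹ = adj(I−A) / det(I−A) ≈
  [   1.8246     0.7001     0.5799]
  [   0.2687     1.2659     0.2405]
  [   0.5941     0.6931     1.5842]
First solve x = (I − A)⁻¹ d = adj(I−A)·d / det(I−A); in particular x_3 = (0.2100·560 + 0.2450·200 + 0.5600·660) / 0.3535 = 536.20 / 0.3535 ≈ 1516.832.
Intermediate flow from 1 to 3: z_13 = a_13 · x_3 = 0.20 × 536.20 / 0.3535 = 107.24 / 0.3535 ≈ 303.4.

z_13 = 303.4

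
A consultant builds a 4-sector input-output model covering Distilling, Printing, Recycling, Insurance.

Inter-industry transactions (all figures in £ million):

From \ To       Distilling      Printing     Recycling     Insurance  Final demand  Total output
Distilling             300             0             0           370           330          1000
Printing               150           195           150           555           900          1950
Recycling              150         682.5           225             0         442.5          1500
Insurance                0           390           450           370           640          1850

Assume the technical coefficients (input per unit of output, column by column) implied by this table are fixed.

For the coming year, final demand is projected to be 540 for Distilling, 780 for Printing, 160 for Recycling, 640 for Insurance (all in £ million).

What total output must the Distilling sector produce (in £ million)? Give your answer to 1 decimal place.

Technical coefficients a_ij = z_ij / X_j:
  a_11 = 300/1000 = 0.30, a_21 = 150/1000 = 0.15, a_31 = 150/1000 = 0.15, a_41 = 0/1000 = 0.00
  a_12 = 0/1950 = 0.00, a_22 = 195/1950 = 0.10, a_32 = 682.5/1950 = 0.35, a_42 = 390/1950 = 0.20
  a_13 = 0/1500 = 0.00, a_23 = 150/1500 = 0.10, a_33 = 225/1500 = 0.15, a_43 = 450/1500 = 0.30
  a_14 = 370/1850 = 0.20, a_24 = 555/1850 = 0.30, a_34 = 0/1850 = 0.00, a_44 = 370/1850 = 0.20
I − A =
  [   0.70     0.00     0.00    -0.20]
  [  -0.15     0.90    -0.10    -0.30]
  [  -0.15    -0.35     0.85     0.00]
  [   0.00    -0.20    -0.30     0.80]
Compute the cofactors C_ij = (−1)^(i+j)·(3×3 minor ij) of I−A; the adjugate is their transpose:
adj(I−A) = Cᵀ =
  [ 0.50150   0.05500   0.05800   0.14600]
  [ 0.12750   0.46700   0.12800   0.20700]
  [ 0.14100   0.20200   0.45600   0.11100]
  [ 0.08475   0.19250   0.20300   0.51100]
det(I−A) = Σ_j (I−A)_1j·C_1j = (0.70)(0.50150) + (0.00)(0.12750) + (0.00)(0.14100) + (-0.20)(0.08475) = 0.3341
(I − A)⁻¹ = adj(I−A) / det(I−A) ≈
  [   1.5010     0.1646     0.1736     0.4370]
  [   0.3816     1.3978     0.3831     0.6196]
  [   0.4220     0.6046     1.3649     0.3322]
  [   0.2537     0.5762     0.6076     1.5295]
x = (I − A)⁻¹ d = adj(I−A)·d / det(I−A), with det(I−A) = 0.3341:
  x_1 = (0.50150·540 + 0.05500·780 + 0.05800·160 + 0.14600·640) / 0.3341 = 416.43 / 0.3341 ≈ 1246.4
  x_2 = (0.12750·540 + 0.46700·780 + 0.12800·160 + 0.20700·640) / 0.3341 = 586.07 / 0.3341 ≈ 1754.2
  x_3 = (0.14100·540 + 0.20200·780 + 0.45600·160 + 0.11100·640) / 0.3341 = 377.70 / 0.3341 ≈ 1130.5
  x_4 = (0.08475·540 + 0.19250·780 + 0.20300·160 + 0.51100·640) / 0.3341 = 555.435 / 0.3341 ≈ 1662.5

x_1 = 1246.4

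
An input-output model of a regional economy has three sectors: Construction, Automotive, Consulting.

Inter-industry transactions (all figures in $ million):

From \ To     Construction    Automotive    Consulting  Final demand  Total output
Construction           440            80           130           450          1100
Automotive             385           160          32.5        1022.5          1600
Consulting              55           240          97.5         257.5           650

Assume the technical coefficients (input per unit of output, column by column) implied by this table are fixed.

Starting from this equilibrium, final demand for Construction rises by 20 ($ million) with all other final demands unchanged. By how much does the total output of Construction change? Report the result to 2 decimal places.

Technical coefficients a_ij = z_ij / X_j:
  a_11 = 440/1100 = 0.40, a_21 = 385/1100 = 0.35, a_31 = 55/1100 = 0.05
  a_12 = 80/1600 = 0.05, a_22 = 160/1600 = 0.10, a_32 = 240/1600 = 0.15
  a_13 = 130/650 = 0.20, a_23 = 32.5/650 = 0.05, a_33 = 97.5/650 = 0.15
I − A =
  [   0.60    -0.05    -0.20]
  [  -0.35     0.90    -0.05]
  [  -0.05    -0.15     0.85]
Cofactors of I−A, C_ij = (−1)^(i+j)·(minor ij) (rows/columns in the sector order above):
  C_11 = (0.90)(0.85) − (-0.05)(-0.15) = 0.7575
  C_12 = −[(-0.35)(0.85) − (-0.05)(-0.05)] = 0.3000
  C_13 = (-0.35)(-0.15) − (0.90)(-0.05) = 0.0975
  C_21 = −[(-0.05)(0.85) − (-0.20)(-0.15)] = 0.0725
  C_22 = (0.60)(0.85) − (-0.20)(-0.05) = 0.5000
  C_23 = −[(0.60)(-0.15) − (-0.05)(-0.05)] = 0.0925
  C_31 = (-0.05)(-0.05) − (-0.20)(0.90) = 0.1825
  C_32 = −[(0.60)(-0.05) − (-0.20)(-0.35)] = 0.1000
  C_33 = (0.60)(0.90) − (-0.05)(-0.35) = 0.5225
det(I−A) = Σ_j (I−A)_1j·C_1j = (0.60)(0.7575) + (-0.05)(0.3000) + (-0.20)(0.0975) = 0.4200
adj(I−A) = Cᵀ =
  [ 0.7575   0.0725   0.1825]
  [ 0.3000   0.5000   0.1000]
  [ 0.0975   0.0925   0.5225]
(I − A)⁻¹ = adj(I−A) / det(I−A) ≈
  [   1.8036     0.1726     0.4345]
  [   0.7143     1.1905     0.2381]
  [   0.2321     0.2202     1.2440]
Δx = (I − A)⁻¹ Δd with Δd having +20 in the Construction component and 0 elsewhere.
So Δx_1 = L_11 · (+20), where L_11 = adj(I−A)_11 / det(I−A) = 0.7575 / 0.4200.
Δx_1 = 0.7575 × (+20) / 0.4200 = 15.15 / 0.4200 ≈ 36.07.

Δx_1 = 36.07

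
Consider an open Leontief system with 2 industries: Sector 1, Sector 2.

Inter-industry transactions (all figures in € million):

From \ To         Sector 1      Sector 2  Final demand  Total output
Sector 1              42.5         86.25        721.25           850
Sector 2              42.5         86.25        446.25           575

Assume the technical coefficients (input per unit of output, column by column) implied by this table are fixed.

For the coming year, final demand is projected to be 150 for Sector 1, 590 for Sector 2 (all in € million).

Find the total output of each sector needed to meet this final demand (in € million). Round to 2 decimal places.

Technical coefficients a_ij = z_ij / X_j:
  a_11 = 42.5/850 = 0.05, a_21 = 42.5/850 = 0.05
  a_12 = 86.25/575 = 0.15, a_22 = 86.25/575 = 0.15
I − A =
  [   0.95    -0.15]
  [  -0.05     0.85]
det(I−A) = (0.95)(0.85) − (-0.15)(-0.05) = 0.8000
adj(I−A) = [[0.85, 0.15], [0.05, 0.95]]
(I − A)⁻¹ = adj(I−A) / det(I−A) ≈
  [   1.0625     0.1875]
  [   0.0625     1.1875]
x = (I − A)⁻¹ d = adj(I−A)·d / det(I−A), with det(I−A) = 0.8000:
  x_1 = (0.85·150 + 0.15·590) / 0.8000 = 216.00 / 0.8000 = 270.00
  x_2 = (0.05·150 + 0.95·590) / 0.8000 = 568.00 / 0.8000 = 710.00

x_1 = 270.00, x_2 = 710.00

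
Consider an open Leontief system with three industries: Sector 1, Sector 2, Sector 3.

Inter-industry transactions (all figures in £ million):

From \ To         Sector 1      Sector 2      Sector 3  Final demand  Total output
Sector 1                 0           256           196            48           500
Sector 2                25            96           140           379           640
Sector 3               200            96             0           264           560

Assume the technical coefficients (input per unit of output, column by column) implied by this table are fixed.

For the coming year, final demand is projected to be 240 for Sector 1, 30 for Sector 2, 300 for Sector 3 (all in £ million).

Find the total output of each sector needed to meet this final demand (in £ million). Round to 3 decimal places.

x_1 = 519.635, x_2 = 225.163, x_3 = 541.629

Technical coefficients a_ij = z_ij / X_j:
  a_11 = 0/500 = 0.00, a_21 = 25/500 = 0.05, a_31 = 200/500 = 0.40
  a_12 = 256/640 = 0.40, a_22 = 96/640 = 0.15, a_32 = 96/640 = 0.15
  a_13 = 196/560 = 0.35, a_23 = 140/560 = 0.25, a_33 = 0/560 = 0.00
I − A =
  [   1.00    -0.40    -0.35]
  [  -0.05     0.85    -0.25]
  [  -0.40    -0.15     1.00]
Cofactors of I−A, C_ij = (−1)^(i+j)·(minor ij) (rows/columns in the sector order above):
  C_11 = (0.85)(1.00) − (-0.25)(-0.15) = 0.8125
  C_12 = −[(-0.05)(1.00) − (-0.25)(-0.40)] = 0.1500
  C_13 = (-0.05)(-0.15) − (0.85)(-0.40) = 0.3475
  C_21 = −[(-0.40)(1.00) − (-0.35)(-0.15)] = 0.4525
  C_22 = (1.00)(1.00) − (-0.35)(-0.40) = 0.8600
  C_23 = −[(1.00)(-0.15) − (-0.40)(-0.40)] = 0.3100
  C_31 = (-0.40)(-0.25) − (-0.35)(0.85) = 0.3975
  C_32 = −[(1.00)(-0.25) − (-0.35)(-0.05)] = 0.2675
  C_33 = (1.00)(0.85) − (-0.40)(-0.05) = 0.8300
det(I−A) = Σ_j (I−A)_1j·C_1j = (1.00)(0.8125) + (-0.40)(0.1500) + (-0.35)(0.3475) = 0.630875
adj(I−A) = Cᵀ =
  [ 0.8125   0.4525   0.3975]
  [ 0.1500   0.8600   0.2675]
  [ 0.3475   0.3100   0.8300]
(I − A)⁻¹ = adj(I−A) / det(I−A) ≈
  [   1.2879     0.7173     0.6301]
  [   0.2378     1.3632     0.4240]
  [   0.5508     0.4914     1.3156]
x = (I − A)⁻¹ d = adj(I−A)·d / det(I−A), with det(I−A) = 0.630875:
  x_1 = (0.8125·240 + 0.4525·30 + 0.3975·300) / 0.630875 = 327.825 / 0.630875 ≈ 519.635
  x_2 = (0.1500·240 + 0.8600·30 + 0.2675·300) / 0.630875 = 142.05 / 0.630875 ≈ 225.163
  x_3 = (0.3475·240 + 0.3100·30 + 0.8300·300) / 0.630875 = 341.70 / 0.630875 ≈ 541.629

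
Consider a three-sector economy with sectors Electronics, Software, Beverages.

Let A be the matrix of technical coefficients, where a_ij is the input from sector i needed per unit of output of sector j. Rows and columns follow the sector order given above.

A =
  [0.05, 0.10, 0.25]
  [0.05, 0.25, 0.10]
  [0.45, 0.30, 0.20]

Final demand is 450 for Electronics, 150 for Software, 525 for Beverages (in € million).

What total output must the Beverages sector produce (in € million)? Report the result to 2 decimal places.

x_B = 1302.75

I − A =
  [   0.95    -0.10    -0.25]
  [  -0.05     0.75    -0.10]
  [  -0.45    -0.30     0.80]
Cofactors of I−A, C_ij = (−1)^(i+j)·(minor ij) (rows/columns in the sector order above):
  C_11 = (0.75)(0.80) − (-0.10)(-0.30) = 0.5700
  C_12 = −[(-0.05)(0.80) − (-0.10)(-0.45)] = 0.0850
  C_13 = (-0.05)(-0.30) − (0.75)(-0.45) = 0.3525
  C_21 = −[(-0.10)(0.80) − (-0.25)(-0.30)] = 0.1550
  C_22 = (0.95)(0.80) − (-0.25)(-0.45) = 0.6475
  C_23 = −[(0.95)(-0.30) − (-0.10)(-0.45)] = 0.3300
  C_31 = (-0.10)(-0.10) − (-0.25)(0.75) = 0.1975
  C_32 = −[(0.95)(-0.10) − (-0.25)(-0.05)] = 0.1075
  C_33 = (0.95)(0.75) − (-0.10)(-0.05) = 0.7075
det(I−A) = Σ_j (I−A)_1j·C_1j = (0.95)(0.5700) + (-0.10)(0.0850) + (-0.25)(0.3525) = 0.444875
adj(I−A) = Cᵀ =
  [ 0.5700   0.1550   0.1975]
  [ 0.0850   0.6475   0.1075]
  [ 0.3525   0.3300   0.7075]
(I − A)⁻¹ = adj(I−A) / det(I−A) ≈
  [   1.2813     0.3484     0.4439]
  [   0.1911     1.4555     0.2416]
  [   0.7924     0.7418     1.5903]
x = (I − A)⁻¹ d = adj(I−A)·d / det(I−A), with det(I−A) = 0.444875:
  x_E = (0.5700·450 + 0.1550·150 + 0.1975·525) / 0.444875 = 383.4375 / 0.444875 ≈ 861.90
  x_S = (0.0850·450 + 0.6475·150 + 0.1075·525) / 0.444875 = 191.8125 / 0.444875 ≈ 431.16
  x_B = (0.3525·450 + 0.3300·150 + 0.7075·525) / 0.444875 = 579.5625 / 0.444875 ≈ 1302.75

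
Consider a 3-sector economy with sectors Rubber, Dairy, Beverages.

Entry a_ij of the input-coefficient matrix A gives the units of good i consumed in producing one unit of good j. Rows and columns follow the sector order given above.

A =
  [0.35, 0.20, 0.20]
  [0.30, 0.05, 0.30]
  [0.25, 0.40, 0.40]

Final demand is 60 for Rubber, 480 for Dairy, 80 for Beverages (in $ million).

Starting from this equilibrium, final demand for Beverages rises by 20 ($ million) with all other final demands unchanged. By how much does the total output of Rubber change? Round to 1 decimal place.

Δx_1 = 29.4

I − A =
  [   0.65    -0.20    -0.20]
  [  -0.30     0.95    -0.30]
  [  -0.25    -0.40     0.60]
Cofactors of I−A, C_ij = (−1)^(i+j)·(minor ij) (rows/columns in the sector order above):
  C_11 = (0.95)(0.60) − (-0.30)(-0.40) = 0.4500
  C_12 = −[(-0.30)(0.60) − (-0.30)(-0.25)] = 0.2550
  C_13 = (-0.30)(-0.40) − (0.95)(-0.25) = 0.3575
  C_21 = −[(-0.20)(0.60) − (-0.20)(-0.40)] = 0.2000
  C_22 = (0.65)(0.60) − (-0.20)(-0.25) = 0.3400
  C_23 = −[(0.65)(-0.40) − (-0.20)(-0.25)] = 0.3100
  C_31 = (-0.20)(-0.30) − (-0.20)(0.95) = 0.2500
  C_32 = −[(0.65)(-0.30) − (-0.20)(-0.30)] = 0.2550
  C_33 = (0.65)(0.95) − (-0.20)(-0.30) = 0.5575
det(I−A) = Σ_j (I−A)_1j·C_1j = (0.65)(0.4500) + (-0.20)(0.2550) + (-0.20)(0.3575) = 0.1700
adj(I−A) = Cᵀ =
  [ 0.4500   0.2000   0.2500]
  [ 0.2550   0.3400   0.2550]
  [ 0.3575   0.3100   0.5575]
(I − A)⁻¹ = adj(I−A) / det(I−A) ≈
  [   2.6471     1.1765     1.4706]
  [   1.5000     2.0000     1.5000]
  [   2.1029     1.8235     3.2794]
Δx = (I − A)⁻¹ Δd with Δd having +20 in the Beverages component and 0 elsewhere.
So Δx_1 = L_13 · (+20), where L_13 = adj(I−A)_13 / det(I−A) = 0.2500 / 0.1700.
Δx_1 = 0.2500 × (+20) / 0.1700 = 5.00 / 0.1700 ≈ 29.4.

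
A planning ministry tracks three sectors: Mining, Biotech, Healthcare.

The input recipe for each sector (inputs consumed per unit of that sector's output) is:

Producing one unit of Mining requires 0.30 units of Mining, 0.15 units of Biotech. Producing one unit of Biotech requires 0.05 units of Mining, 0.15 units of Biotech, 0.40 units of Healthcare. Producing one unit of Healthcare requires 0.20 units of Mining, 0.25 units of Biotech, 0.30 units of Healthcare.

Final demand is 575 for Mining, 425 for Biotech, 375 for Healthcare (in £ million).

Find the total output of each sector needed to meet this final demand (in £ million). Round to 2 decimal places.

x_M = 1220.77, x_B = 1049.35, x_H = 1135.35

I − A =
  [   0.70    -0.05    -0.20]
  [  -0.15     0.85    -0.25]
  [   0.00    -0.40     0.70]
Cofactors of I−A, C_ij = (−1)^(i+j)·(minor ij) (rows/columns in the sector order above):
  C_11 = (0.85)(0.70) − (-0.25)(-0.40) = 0.4950
  C_12 = −[(-0.15)(0.70) − (-0.25)(0.00)] = 0.1050
  C_13 = (-0.15)(-0.40) − (0.85)(0.00) = 0.0600
  C_21 = −[(-0.05)(0.70) − (-0.20)(-0.40)] = 0.1150
  C_22 = (0.70)(0.70) − (-0.20)(0.00) = 0.4900
  C_23 = −[(0.70)(-0.40) − (-0.05)(0.00)] = 0.2800
  C_31 = (-0.05)(-0.25) − (-0.20)(0.85) = 0.1825
  C_32 = −[(0.70)(-0.25) − (-0.20)(-0.15)] = 0.2050
  C_33 = (0.70)(0.85) − (-0.05)(-0.15) = 0.5875
det(I−A) = Σ_j (I−A)_1j·C_1j = (0.70)(0.4950) + (-0.05)(0.1050) + (-0.20)(0.0600) = 0.32925
adj(I−A) = Cᵀ =
  [ 0.4950   0.1150   0.1825]
  [ 0.1050   0.4900   0.2050]
  [ 0.0600   0.2800   0.5875]
(I − A)⁻¹ = adj(I−A) / det(I−A) ≈
  [   1.5034     0.3493     0.5543]
  [   0.3189     1.4882     0.6226]
  [   0.1822     0.8504     1.7844]
x = (I − A)⁻¹ d = adj(I−A)·d / det(I−A), with det(I−A) = 0.32925:
  x_M = (0.4950·575 + 0.1150·425 + 0.1825·375) / 0.32925 = 401.9375 / 0.32925 ≈ 1220.77
  x_B = (0.1050·575 + 0.4900·425 + 0.2050·375) / 0.32925 = 345.50 / 0.32925 ≈ 1049.35
  x_H = (0.0600·575 + 0.2800·425 + 0.5875·375) / 0.32925 = 373.8125 / 0.32925 ≈ 1135.35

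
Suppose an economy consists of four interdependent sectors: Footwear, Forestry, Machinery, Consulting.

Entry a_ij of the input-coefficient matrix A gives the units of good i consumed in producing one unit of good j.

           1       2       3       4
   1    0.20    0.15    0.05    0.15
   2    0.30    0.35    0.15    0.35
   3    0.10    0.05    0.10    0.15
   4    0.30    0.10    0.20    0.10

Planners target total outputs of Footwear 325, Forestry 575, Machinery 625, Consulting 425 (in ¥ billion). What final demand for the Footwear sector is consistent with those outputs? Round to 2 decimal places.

d_1 = 78.75

I − A =
  [   0.80    -0.15    -0.05    -0.15]
  [  -0.30     0.65    -0.15    -0.35]
  [  -0.10    -0.05     0.90    -0.15]
  [  -0.30    -0.10    -0.20     0.90]
d = (I − A) x:
  d_1 = (+0.80)·325 + (-0.15)·575 + (-0.05)·625 + (-0.15)·425 = 78.75
  d_2 = (-0.30)·325 + (+0.65)·575 + (-0.15)·625 + (-0.35)·425 = 33.75
  d_3 = (-0.10)·325 + (-0.05)·575 + (+0.90)·625 + (-0.15)·425 = 437.50
  d_4 = (-0.30)·325 + (-0.10)·575 + (-0.20)·625 + (+0.90)·425 = 102.50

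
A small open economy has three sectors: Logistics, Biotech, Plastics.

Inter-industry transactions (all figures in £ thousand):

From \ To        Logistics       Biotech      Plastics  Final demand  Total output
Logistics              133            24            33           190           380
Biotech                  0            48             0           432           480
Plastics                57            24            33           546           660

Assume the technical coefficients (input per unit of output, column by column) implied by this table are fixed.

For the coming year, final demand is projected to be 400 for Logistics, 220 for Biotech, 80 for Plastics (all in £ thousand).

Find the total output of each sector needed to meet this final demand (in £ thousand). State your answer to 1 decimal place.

x_1 = 649.5, x_2 = 244.4, x_3 = 199.6

Technical coefficients a_ij = z_ij / X_j:
  a_11 = 133/380 = 0.35, a_21 = 0/380 = 0.00, a_31 = 57/380 = 0.15
  a_12 = 24/480 = 0.05, a_22 = 48/480 = 0.10, a_32 = 24/480 = 0.05
  a_13 = 33/660 = 0.05, a_23 = 0/660 = 0.00, a_33 = 33/660 = 0.05
I − A =
  [   0.65    -0.05    -0.05]
  [   0.00     0.90     0.00]
  [  -0.15    -0.05     0.95]
Cofactors of I−A, C_ij = (−1)^(i+j)·(minor ij) (rows/columns in the sector order above):
  C_11 = (0.90)(0.95) − (0.00)(-0.05) = 0.8550
  C_12 = −[(0.00)(0.95) − (0.00)(-0.15)] = 0.0000
  C_13 = (0.00)(-0.05) − (0.90)(-0.15) = 0.1350
  C_21 = −[(-0.05)(0.95) − (-0.05)(-0.05)] = 0.0500
  C_22 = (0.65)(0.95) − (-0.05)(-0.15) = 0.6100
  C_23 = −[(0.65)(-0.05) − (-0.05)(-0.15)] = 0.0400
  C_31 = (-0.05)(0.00) − (-0.05)(0.90) = 0.0450
  C_32 = −[(0.65)(0.00) − (-0.05)(0.00)] = 0.0000
  C_33 = (0.65)(0.90) − (-0.05)(0.00) = 0.5850
det(I−A) = Σ_j (I−A)_1j·C_1j = (0.65)(0.8550) + (-0.05)(0.0000) + (-0.05)(0.1350) = 0.5490
adj(I−A) = Cᵀ =
  [ 0.8550   0.0500   0.0450]
  [ 0.0000   0.6100   0.0000]
  [ 0.1350   0.0400   0.5850]
(I − A)⁻¹ = adj(I−A) / det(I−A) ≈
  [   1.5574     0.0911     0.0820]
  [   0.0000     1.1111     0.0000]
  [   0.2459     0.0729     1.0656]
x = (I − A)⁻¹ d = adj(I−A)·d / det(I−A), with det(I−A) = 0.5490:
  x_1 = (0.8550·400 + 0.0500·220 + 0.0450·80) / 0.5490 = 356.60 / 0.5490 ≈ 649.5
  x_2 = (0.0000·400 + 0.6100·220 + 0.0000·80) / 0.5490 = 134.20 / 0.5490 ≈ 244.4
  x_3 = (0.1350·400 + 0.0400·220 + 0.5850·80) / 0.5490 = 109.60 / 0.5490 ≈ 199.6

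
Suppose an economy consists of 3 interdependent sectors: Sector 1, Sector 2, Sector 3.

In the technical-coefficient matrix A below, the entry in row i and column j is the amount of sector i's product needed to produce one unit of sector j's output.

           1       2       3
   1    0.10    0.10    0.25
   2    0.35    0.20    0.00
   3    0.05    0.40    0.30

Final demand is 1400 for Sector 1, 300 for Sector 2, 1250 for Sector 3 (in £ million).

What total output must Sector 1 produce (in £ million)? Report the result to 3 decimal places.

x_1 = 2497.123

I − A =
  [   0.90    -0.10    -0.25]
  [  -0.35     0.80     0.00]
  [  -0.05    -0.40     0.70]
Cofactors of I−A, C_ij = (−1)^(i+j)·(minor ij) (rows/columns in the sector order above):
  C_11 = (0.80)(0.70) − (0.00)(-0.40) = 0.5600
  C_12 = −[(-0.35)(0.70) − (0.00)(-0.05)] = 0.2450
  C_13 = (-0.35)(-0.40) − (0.80)(-0.05) = 0.1800
  C_21 = −[(-0.10)(0.70) − (-0.25)(-0.40)] = 0.1700
  C_22 = (0.90)(0.70) − (-0.25)(-0.05) = 0.6175
  C_23 = −[(0.90)(-0.40) − (-0.10)(-0.05)] = 0.3650
  C_31 = (-0.10)(0.00) − (-0.25)(0.80) = 0.2000
  C_32 = −[(0.90)(0.00) − (-0.25)(-0.35)] = 0.0875
  C_33 = (0.90)(0.80) − (-0.10)(-0.35) = 0.6850
det(I−A) = Σ_j (I−A)_1j·C_1j = (0.90)(0.5600) + (-0.10)(0.2450) + (-0.25)(0.1800) = 0.4345
adj(I−A) = Cᵀ =
  [ 0.5600   0.1700   0.2000]
  [ 0.2450   0.6175   0.0875]
  [ 0.1800   0.3650   0.6850]
(I − A)⁻¹ = adj(I−A) / det(I−A) ≈
  [   1.2888     0.3913     0.4603]
  [   0.5639     1.4212     0.2014]
  [   0.4143     0.8400     1.5765]
x = (I − A)⁻¹ d = adj(I−A)·d / det(I−A), with det(I−A) = 0.4345:
  x_1 = (0.5600·1400 + 0.1700·300 + 0.2000·1250) / 0.4345 = 1085.00 / 0.4345 ≈ 2497.123
  x_2 = (0.2450·1400 + 0.6175·300 + 0.0875·1250) / 0.4345 = 637.625 / 0.4345 ≈ 1467.491
  x_3 = (0.1800·1400 + 0.3650·300 + 0.6850·1250) / 0.4345 = 1217.75 / 0.4345 ≈ 2802.647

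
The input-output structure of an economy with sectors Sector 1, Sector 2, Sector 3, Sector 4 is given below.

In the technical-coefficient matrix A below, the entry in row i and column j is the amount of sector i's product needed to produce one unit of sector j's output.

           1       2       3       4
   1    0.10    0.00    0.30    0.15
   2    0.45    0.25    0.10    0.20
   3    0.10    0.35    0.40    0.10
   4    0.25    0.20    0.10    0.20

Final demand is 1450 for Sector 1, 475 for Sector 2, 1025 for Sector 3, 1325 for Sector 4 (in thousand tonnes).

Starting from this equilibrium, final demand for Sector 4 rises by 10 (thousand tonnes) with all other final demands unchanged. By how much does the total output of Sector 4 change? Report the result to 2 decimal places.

Δx_4 = 18.22

I − A =
  [   0.90     0.00    -0.30    -0.15]
  [  -0.45     0.75    -0.10    -0.20]
  [  -0.10    -0.35     0.60    -0.10]
  [  -0.25    -0.20    -0.10     0.80]
Compute the cofactors C_ij = (−1)^(i+j)·(3×3 minor ij) of I−A; the adjugate is their transpose:
adj(I−A) = Cᵀ =
  [ 0.291500   0.113250   0.182250   0.105750]
  [ 0.254000   0.367500   0.216000   0.166500]
  [ 0.227250   0.259875   0.462375   0.165375]
  [ 0.183000   0.159750   0.168750   0.303750]
det(I−A) = Σ_j (I−A)_1j·C_1j = (0.90)(0.291500) + (0.00)(0.254000) + (-0.30)(0.227250) + (-0.15)(0.183000) = 0.166725
(I − A)⁻¹ = adj(I−A) / det(I−A) ≈
  [   1.7484     0.6793     1.0931     0.6343]
  [   1.5235     2.2042     1.2955     0.9987]
  [   1.3630     1.5587     2.7733     0.9919]
  [   1.0976     0.9582     1.0121     1.8219]
Δx = (I − A)⁻¹ Δd with Δd having +10 in the Sector 4 component and 0 elsewhere.
So Δx_4 = L_44 · (+10), where L_44 = adj(I−A)_44 / det(I−A) = 0.303750 / 0.166725.
Δx_4 = 0.303750 × (+10) / 0.166725 = 3.0375 / 0.166725 ≈ 18.22.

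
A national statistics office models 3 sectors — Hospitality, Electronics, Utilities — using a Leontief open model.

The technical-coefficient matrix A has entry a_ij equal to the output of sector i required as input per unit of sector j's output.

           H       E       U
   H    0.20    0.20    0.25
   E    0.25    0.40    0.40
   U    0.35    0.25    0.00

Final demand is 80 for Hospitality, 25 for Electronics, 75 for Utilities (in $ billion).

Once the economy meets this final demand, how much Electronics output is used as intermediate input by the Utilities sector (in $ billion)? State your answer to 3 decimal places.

I − A =
  [   0.80    -0.20    -0.25]
  [  -0.25     0.60    -0.40]
  [  -0.35    -0.25     1.00]
Cofactors of I−A, C_ij = (−1)^(i+j)·(minor ij) (rows/columns in the sector order above):
  C_11 = (0.60)(1.00) − (-0.40)(-0.25) = 0.5000
  C_12 = −[(-0.25)(1.00) − (-0.40)(-0.35)] = 0.3900
  C_13 = (-0.25)(-0.25) − (0.60)(-0.35) = 0.2725
  C_21 = −[(-0.20)(1.00) − (-0.25)(-0.25)] = 0.2625
  C_22 = (0.80)(1.00) − (-0.25)(-0.35) = 0.7125
  C_23 = −[(0.80)(-0.25) − (-0.20)(-0.35)] = 0.2700
  C_31 = (-0.20)(-0.40) − (-0.25)(0.60) = 0.2300
  C_32 = −[(0.80)(-0.40) − (-0.25)(-0.25)] = 0.3825
  C_33 = (0.80)(0.60) − (-0.20)(-0.25) = 0.4300
det(I−A) = Σ_j (I−A)_1j·C_1j = (0.80)(0.5000) + (-0.20)(0.3900) + (-0.25)(0.2725) = 0.253875
adj(I−A) = Cᵀ =
  [ 0.5000   0.2625   0.2300]
  [ 0.3900   0.7125   0.3825]
  [ 0.2725   0.2700   0.4300]
(I − A)⁻¹ = adj(I−A) / det(I−A) ≈
  [   1.9695     1.0340     0.9060]
  [   1.5362     2.8065     1.5066]
  [   1.0734     1.0635     1.6937]
First solve x = (I − A)⁻¹ d = adj(I−A)·d / det(I−A); in particular x_U = (0.2725·80 + 0.2700·25 + 0.4300·75) / 0.253875 = 60.80 / 0.253875 ≈ 239.48794.
Intermediate flow from E to U: z_EU = a_EU · x_U = 0.40 × 60.80 / 0.253875 = 24.32 / 0.253875 ≈ 95.795.

z_EU = 95.795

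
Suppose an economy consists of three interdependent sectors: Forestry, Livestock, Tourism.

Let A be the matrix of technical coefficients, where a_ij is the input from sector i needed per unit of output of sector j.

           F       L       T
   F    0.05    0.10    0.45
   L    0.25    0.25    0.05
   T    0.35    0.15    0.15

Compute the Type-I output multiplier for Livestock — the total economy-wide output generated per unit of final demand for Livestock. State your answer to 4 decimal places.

I − A =
  [   0.95    -0.10    -0.45]
  [  -0.25     0.75    -0.05]
  [  -0.35    -0.15     0.85]
Cofactors of I−A, C_ij = (−1)^(i+j)·(minor ij) (rows/columns in the sector order above):
  C_11 = (0.75)(0.85) − (-0.05)(-0.15) = 0.6300
  C_12 = −[(-0.25)(0.85) − (-0.05)(-0.35)] = 0.2300
  C_13 = (-0.25)(-0.15) − (0.75)(-0.35) = 0.3000
  C_21 = −[(-0.10)(0.85) − (-0.45)(-0.15)] = 0.1525
  C_22 = (0.95)(0.85) − (-0.45)(-0.35) = 0.6500
  C_23 = −[(0.95)(-0.15) − (-0.10)(-0.35)] = 0.1775
  C_31 = (-0.10)(-0.05) − (-0.45)(0.75) = 0.3425
  C_32 = −[(0.95)(-0.05) − (-0.45)(-0.25)] = 0.1600
  C_33 = (0.95)(0.75) − (-0.10)(-0.25) = 0.6875
det(I−A) = Σ_j (I−A)_1j·C_1j = (0.95)(0.6300) + (-0.10)(0.2300) + (-0.45)(0.3000) = 0.4405
adj(I−A) = Cᵀ =
  [ 0.6300   0.1525   0.3425]
  [ 0.2300   0.6500   0.1600]
  [ 0.3000   0.1775   0.6875]
(I − A)⁻¹ = adj(I−A) / det(I−A) ≈
  [   1.43019     0.34620     0.77753]
  [   0.52213     1.47560     0.36322]
  [   0.68104     0.40295     1.56073]
The output multiplier for sector j is the column-j sum of the Leontief inverse (I − A)⁻¹ = adj(I−A) / det(I−A).
Column L of adj(I−A): (0.1525, 0.6500, 0.1775); det(I−A) = 0.4405.
m_L = (0.1525 + 0.6500 + 0.1775) / 0.4405 = 0.98 / 0.4405 ≈ 2.2247.

m_L = 2.2247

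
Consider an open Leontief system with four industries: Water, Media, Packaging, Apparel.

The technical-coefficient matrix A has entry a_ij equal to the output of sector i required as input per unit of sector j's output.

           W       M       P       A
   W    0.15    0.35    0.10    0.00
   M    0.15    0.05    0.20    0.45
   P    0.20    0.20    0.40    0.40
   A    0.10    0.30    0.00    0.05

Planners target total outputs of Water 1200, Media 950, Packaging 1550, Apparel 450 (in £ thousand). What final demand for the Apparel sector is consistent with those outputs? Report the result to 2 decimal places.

d_A = 22.50

I − A =
  [   0.85    -0.35    -0.10     0.00]
  [  -0.15     0.95    -0.20    -0.45]
  [  -0.20    -0.20     0.60    -0.40]
  [  -0.10    -0.30     0.00     0.95]
d = (I − A) x:
  d_W = (+0.85)·1200 + (-0.35)·950 + (-0.10)·1550 + (+0.00)·450 = 532.50
  d_M = (-0.15)·1200 + (+0.95)·950 + (-0.20)·1550 + (-0.45)·450 = 210.00
  d_P = (-0.20)·1200 + (-0.20)·950 + (+0.60)·1550 + (-0.40)·450 = 320.00
  d_A = (-0.10)·1200 + (-0.30)·950 + (+0.00)·1550 + (+0.95)·450 = 22.50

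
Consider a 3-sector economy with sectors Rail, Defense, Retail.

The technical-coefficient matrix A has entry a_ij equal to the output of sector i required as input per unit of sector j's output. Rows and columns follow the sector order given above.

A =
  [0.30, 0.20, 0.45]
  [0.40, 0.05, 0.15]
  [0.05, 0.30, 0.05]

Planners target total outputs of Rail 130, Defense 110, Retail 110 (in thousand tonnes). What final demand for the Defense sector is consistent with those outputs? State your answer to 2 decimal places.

I − A =
  [   0.70    -0.20    -0.45]
  [  -0.40     0.95    -0.15]
  [  -0.05    -0.30     0.95]
d = (I − A) x:
  d_1 = (+0.70)·130 + (-0.20)·110 + (-0.45)·110 = 19.50
  d_2 = (-0.40)·130 + (+0.95)·110 + (-0.15)·110 = 36.00
  d_3 = (-0.05)·130 + (-0.30)·110 + (+0.95)·110 = 65.00

d_2 = 36.00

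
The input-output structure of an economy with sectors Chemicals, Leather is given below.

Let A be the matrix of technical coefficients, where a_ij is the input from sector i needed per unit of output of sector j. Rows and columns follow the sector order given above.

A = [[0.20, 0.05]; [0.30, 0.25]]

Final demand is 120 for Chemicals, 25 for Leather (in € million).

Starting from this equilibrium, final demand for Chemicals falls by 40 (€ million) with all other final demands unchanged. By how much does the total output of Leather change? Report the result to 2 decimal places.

I − A =
  [   0.80    -0.05]
  [  -0.30     0.75]
det(I−A) = (0.80)(0.75) − (-0.05)(-0.30) = 0.5850
adj(I−A) = [[0.75, 0.05], [0.30, 0.80]]
(I − A)⁻¹ = adj(I−A) / det(I−A) ≈
  [   1.2821     0.0855]
  [   0.5128     1.3675]
Δx = (I − A)⁻¹ Δd with Δd having -40 in the Chemicals component and 0 elsewhere.
So Δx_2 = L_21 · (-40), where L_21 = adj(I−A)_21 / det(I−A) = 0.30 / 0.5850.
Δx_2 = 0.30 × (-40) / 0.5850 = -12.00 / 0.5850 ≈ -20.51.

Δx_2 = -20.51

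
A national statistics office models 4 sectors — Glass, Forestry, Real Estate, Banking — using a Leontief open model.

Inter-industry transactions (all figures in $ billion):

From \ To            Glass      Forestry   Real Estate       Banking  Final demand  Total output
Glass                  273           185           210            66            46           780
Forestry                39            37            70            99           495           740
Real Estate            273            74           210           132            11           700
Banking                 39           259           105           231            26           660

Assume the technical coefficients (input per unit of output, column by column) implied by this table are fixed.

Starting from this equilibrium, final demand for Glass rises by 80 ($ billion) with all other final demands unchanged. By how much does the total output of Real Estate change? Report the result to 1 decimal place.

Δx_3 = 124.0

Technical coefficients a_ij = z_ij / X_j:
  a_11 = 273/780 = 0.35, a_21 = 39/780 = 0.05, a_31 = 273/780 = 0.35, a_41 = 39/780 = 0.05
  a_12 = 185/740 = 0.25, a_22 = 37/740 = 0.05, a_32 = 74/740 = 0.10, a_42 = 259/740 = 0.35
  a_13 = 210/700 = 0.30, a_23 = 70/700 = 0.10, a_33 = 210/700 = 0.30, a_43 = 105/700 = 0.15
  a_14 = 66/660 = 0.10, a_24 = 99/660 = 0.15, a_34 = 132/660 = 0.20, a_44 = 231/660 = 0.35
I − A =
  [   0.65    -0.25    -0.30    -0.10]
  [  -0.05     0.95    -0.10    -0.15]
  [  -0.35    -0.10     0.70    -0.20]
  [  -0.05    -0.35    -0.15     0.65]
Compute the cofactors C_ij = (−1)^(i+j)·(3×3 minor ij) of I−A; the adjugate is their transpose:
adj(I−A) = Cᵀ =
  [ 0.351250   0.172750   0.209125   0.158250]
  [ 0.058125   0.196250   0.069125   0.075500]
  [ 0.214750   0.158875   0.350750   0.177625]
  [ 0.107875   0.155625   0.134250   0.307000]
det(I−A) = Σ_j (I−A)_1j·C_1j = (0.65)(0.351250) + (-0.25)(0.058125) + (-0.30)(0.214750) + (-0.10)(0.107875) = 0.13856875
(I − A)⁻¹ = adj(I−A) / det(I−A) ≈
  [   2.5348     1.2467     1.5092     1.1420]
  [   0.4195     1.4163     0.4988     0.5449]
  [   1.5498     1.1465     2.5312     1.2819]
  [   0.7785     1.1231     0.9688     2.2155]
Δx = (I − A)⁻¹ Δd with Δd having +80 in the Glass component and 0 elsewhere.
So Δx_3 = L_31 · (+80), where L_31 = adj(I−A)_31 / det(I−A) = 0.214750 / 0.13856875.
Δx_3 = 0.214750 × (+80) / 0.13856875 = 17.18 / 0.13856875 ≈ 124.0.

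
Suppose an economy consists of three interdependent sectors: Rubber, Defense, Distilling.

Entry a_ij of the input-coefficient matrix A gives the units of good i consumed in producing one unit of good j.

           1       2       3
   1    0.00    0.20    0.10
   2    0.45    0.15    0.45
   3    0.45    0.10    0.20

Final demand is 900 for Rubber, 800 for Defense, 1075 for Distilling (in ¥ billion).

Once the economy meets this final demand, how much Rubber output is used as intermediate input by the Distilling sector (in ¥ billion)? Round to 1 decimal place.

I − A =
  [   1.00    -0.20    -0.10]
  [  -0.45     0.85    -0.45]
  [  -0.45    -0.10     0.80]
Cofactors of I−A, C_ij = (−1)^(i+j)·(minor ij) (rows/columns in the sector order above):
  C_11 = (0.85)(0.80) − (-0.45)(-0.10) = 0.6350
  C_12 = −[(-0.45)(0.80) − (-0.45)(-0.45)] = 0.5625
  C_13 = (-0.45)(-0.10) − (0.85)(-0.45) = 0.4275
  C_21 = −[(-0.20)(0.80) − (-0.10)(-0.10)] = 0.1700
  C_22 = (1.00)(0.80) − (-0.10)(-0.45) = 0.7550
  C_23 = −[(1.00)(-0.10) − (-0.20)(-0.45)] = 0.1900
  C_31 = (-0.20)(-0.45) − (-0.10)(0.85) = 0.1750
  C_32 = −[(1.00)(-0.45) − (-0.10)(-0.45)] = 0.4950
  C_33 = (1.00)(0.85) − (-0.20)(-0.45) = 0.7600
det(I−A) = Σ_j (I−A)_1j·C_1j = (1.00)(0.6350) + (-0.20)(0.5625) + (-0.10)(0.4275) = 0.47975
adj(I−A) = Cᵀ =
  [ 0.6350   0.1700   0.1750]
  [ 0.5625   0.7550   0.4950]
  [ 0.4275   0.1900   0.7600]
(I − A)⁻¹ = adj(I−A) / det(I−A) ≈
  [   1.3236     0.3544     0.3648]
  [   1.1725     1.5737     1.0318]
  [   0.8911     0.3960     1.5842]
First solve x = (I − A)⁻¹ d = adj(I−A)·d / det(I−A); in particular x_3 = (0.4275·900 + 0.1900·800 + 0.7600·1075) / 0.47975 = 1353.75 / 0.47975 ≈ 2821.782.
Intermediate flow from 1 to 3: z_13 = a_13 · x_3 = 0.10 × 1353.75 / 0.47975 = 135.375 / 0.47975 ≈ 282.2.

z_13 = 282.2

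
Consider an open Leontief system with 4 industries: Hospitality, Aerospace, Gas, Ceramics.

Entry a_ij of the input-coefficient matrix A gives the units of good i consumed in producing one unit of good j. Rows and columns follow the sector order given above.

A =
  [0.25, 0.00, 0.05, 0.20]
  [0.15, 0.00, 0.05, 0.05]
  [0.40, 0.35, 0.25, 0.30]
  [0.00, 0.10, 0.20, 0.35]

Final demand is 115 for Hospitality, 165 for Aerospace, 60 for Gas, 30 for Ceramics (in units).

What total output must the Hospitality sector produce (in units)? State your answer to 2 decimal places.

I − A =
  [   0.75     0.00    -0.05    -0.20]
  [  -0.15     1.00    -0.05    -0.05]
  [  -0.40    -0.35     0.75    -0.30]
  [   0.00    -0.10    -0.20     0.65]
Compute the cofactors C_ij = (−1)^(i+j)·(3×3 minor ij) of I−A; the adjugate is their transpose:
adj(I−A) = Cᵀ =
  [ 0.407375   0.041875   0.073250   0.162375]
  [ 0.081125   0.291625   0.042750   0.067125]
  [ 0.296625   0.201125   0.480750   0.328625]
  [ 0.103750   0.106750   0.154500   0.526750]
det(I−A) = Σ_j (I−A)_1j·C_1j = (0.75)(0.407375) + (0.00)(0.081125) + (-0.05)(0.296625) + (-0.20)(0.103750) = 0.26995
(I − A)⁻¹ = adj(I−A) / det(I−A) ≈
  [   1.5091     0.1551     0.2713     0.6015]
  [   0.3005     1.0803     0.1584     0.2487]
  [   1.0988     0.7450     1.7809     1.2174]
  [   0.3843     0.3954     0.5723     1.9513]
x = (I − A)⁻¹ d = adj(I−A)·d / det(I−A), with det(I−A) = 0.26995:
  x_1 = (0.407375·115 + 0.041875·165 + 0.073250·60 + 0.162375·30) / 0.26995 = 63.02375 / 0.26995 ≈ 233.46
  x_2 = (0.081125·115 + 0.291625·165 + 0.042750·60 + 0.067125·30) / 0.26995 = 62.02625 / 0.26995 ≈ 229.77
  x_3 = (0.296625·115 + 0.201125·165 + 0.480750·60 + 0.328625·30) / 0.26995 = 106.00125 / 0.26995 ≈ 392.67
  x_4 = (0.103750·115 + 0.106750·165 + 0.154500·60 + 0.526750·30) / 0.26995 = 54.6175 / 0.26995 ≈ 202.32

x_1 = 233.46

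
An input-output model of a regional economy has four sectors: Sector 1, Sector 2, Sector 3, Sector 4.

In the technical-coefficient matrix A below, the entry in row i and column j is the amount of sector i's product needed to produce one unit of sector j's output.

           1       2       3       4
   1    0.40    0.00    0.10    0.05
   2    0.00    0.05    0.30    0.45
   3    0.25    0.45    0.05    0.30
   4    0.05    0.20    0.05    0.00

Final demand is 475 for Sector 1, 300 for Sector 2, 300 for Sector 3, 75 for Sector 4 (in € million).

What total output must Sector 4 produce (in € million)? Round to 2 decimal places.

I − A =
  [   0.60     0.00    -0.10    -0.05]
  [   0.00     0.95    -0.30    -0.45]
  [  -0.25    -0.45     0.95    -0.30]
  [  -0.05    -0.20    -0.05     1.00]
Compute the cofactors C_ij = (−1)^(i+j)·(3×3 minor ij) of I−A; the adjugate is their transpose:
adj(I−A) = Cᵀ =
  [ 0.639625   0.061625   0.091375   0.087125]
  [ 0.106500   0.531500   0.195000   0.303000]
  [ 0.239375   0.307375   0.513625   0.304375]
  [ 0.065250   0.124750   0.069250   0.436750]
det(I−A) = Σ_j (I−A)_1j·C_1j = (0.60)(0.639625) + (0.00)(0.106500) + (-0.10)(0.239375) + (-0.05)(0.065250) = 0.356575
(I − A)⁻¹ = adj(I−A) / det(I−A) ≈
  [   1.7938     0.1728     0.2563     0.2443]
  [   0.2987     1.4906     0.5469     0.8498]
  [   0.6713     0.8620     1.4404     0.8536]
  [   0.1830     0.3499     0.1942     1.2248]
x = (I − A)⁻¹ d = adj(I−A)·d / det(I−A), with det(I−A) = 0.356575:
  x_1 = (0.639625·475 + 0.061625·300 + 0.091375·300 + 0.087125·75) / 0.356575 = 356.25625 / 0.356575 ≈ 999.11
  x_2 = (0.106500·475 + 0.531500·300 + 0.195000·300 + 0.303000·75) / 0.356575 = 291.2625 / 0.356575 ≈ 816.83
  x_3 = (0.239375·475 + 0.307375·300 + 0.513625·300 + 0.304375·75) / 0.356575 = 382.83125 / 0.356575 ≈ 1073.63
  x_4 = (0.065250·475 + 0.124750·300 + 0.069250·300 + 0.436750·75) / 0.356575 = 121.95 / 0.356575 ≈ 342.00

x_4 = 342.00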